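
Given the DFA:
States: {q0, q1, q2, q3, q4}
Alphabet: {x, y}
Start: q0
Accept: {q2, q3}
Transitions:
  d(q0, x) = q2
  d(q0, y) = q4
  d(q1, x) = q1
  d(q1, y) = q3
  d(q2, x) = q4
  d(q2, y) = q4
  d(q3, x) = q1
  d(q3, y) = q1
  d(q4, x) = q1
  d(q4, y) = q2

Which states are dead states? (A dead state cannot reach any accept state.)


Forward reachability from each state:
  q0 -> reaches accept state q2 (live)
  q1 -> reaches accept state q3 (live)
  q2 -> reaches accept state q2 (live)
  q3 -> reaches accept state q3 (live)
  q4 -> reaches accept state q2 (live)

None (all states can reach an accept state)


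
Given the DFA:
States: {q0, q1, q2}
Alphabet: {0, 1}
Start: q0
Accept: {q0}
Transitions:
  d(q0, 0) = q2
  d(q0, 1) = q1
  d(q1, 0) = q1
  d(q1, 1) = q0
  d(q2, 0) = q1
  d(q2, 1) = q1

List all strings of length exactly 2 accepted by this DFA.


All strings of length 2: 4 total
Accepted: 1

"11"


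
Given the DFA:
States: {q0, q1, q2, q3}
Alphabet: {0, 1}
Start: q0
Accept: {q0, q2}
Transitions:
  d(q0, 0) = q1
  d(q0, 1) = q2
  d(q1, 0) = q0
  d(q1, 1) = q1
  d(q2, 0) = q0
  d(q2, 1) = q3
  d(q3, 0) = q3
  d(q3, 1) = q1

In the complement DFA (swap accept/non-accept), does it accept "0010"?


Trace: q0 -> q1 -> q0 -> q2 -> q0
Final: q0
Original accept: {q0, q2}
Complement: q0 is in original accept

No, complement rejects (original accepts)


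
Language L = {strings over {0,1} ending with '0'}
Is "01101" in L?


last symbol = '1'

No, "01101" is not in L


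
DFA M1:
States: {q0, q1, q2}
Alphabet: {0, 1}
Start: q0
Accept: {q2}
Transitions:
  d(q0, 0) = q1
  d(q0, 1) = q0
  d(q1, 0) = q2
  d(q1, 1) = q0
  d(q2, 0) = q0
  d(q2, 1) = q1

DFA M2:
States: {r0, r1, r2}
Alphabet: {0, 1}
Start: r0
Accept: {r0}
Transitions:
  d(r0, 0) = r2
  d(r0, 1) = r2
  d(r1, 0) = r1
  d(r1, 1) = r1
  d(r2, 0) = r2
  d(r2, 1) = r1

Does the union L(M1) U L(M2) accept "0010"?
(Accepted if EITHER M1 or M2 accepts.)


M1: final=q2 accepted=True
M2: final=r1 accepted=False

Yes, union accepts


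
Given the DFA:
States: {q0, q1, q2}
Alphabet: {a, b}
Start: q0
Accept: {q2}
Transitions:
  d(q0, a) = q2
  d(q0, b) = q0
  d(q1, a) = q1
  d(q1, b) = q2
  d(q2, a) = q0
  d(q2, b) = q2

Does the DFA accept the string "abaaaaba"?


Trace: q0 -> q2 -> q2 -> q0 -> q2 -> q0 -> q2 -> q2 -> q0
Final state: q0
Accept states: {q2}

No, rejected (final state q0 is not an accept state)


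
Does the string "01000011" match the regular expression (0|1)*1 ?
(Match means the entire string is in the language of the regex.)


|string| = 8; first = '0'; last = '1'

Yes, "01000011" matches (0|1)*1


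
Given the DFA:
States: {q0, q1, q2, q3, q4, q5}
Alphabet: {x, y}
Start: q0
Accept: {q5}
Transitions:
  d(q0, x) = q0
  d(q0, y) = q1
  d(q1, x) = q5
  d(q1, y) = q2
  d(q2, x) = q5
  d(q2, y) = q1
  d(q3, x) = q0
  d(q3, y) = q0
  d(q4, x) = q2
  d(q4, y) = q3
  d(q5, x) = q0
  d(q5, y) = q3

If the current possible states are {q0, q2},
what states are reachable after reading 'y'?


Apply transition on 'y' from each current state:
  d(q0, y) = q1
  d(q2, y) = q1

{q1}


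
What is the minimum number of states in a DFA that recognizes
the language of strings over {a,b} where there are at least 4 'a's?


States: count = 0, 1, ..., 3, and a final '>= 4' state.
Total: 4 + 1 = 5. Accept = '>= 4' state.

5


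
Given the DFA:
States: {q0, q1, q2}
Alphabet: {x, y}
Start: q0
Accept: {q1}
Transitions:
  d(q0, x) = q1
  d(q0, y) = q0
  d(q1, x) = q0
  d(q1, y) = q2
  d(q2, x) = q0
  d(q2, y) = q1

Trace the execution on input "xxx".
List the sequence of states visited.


Input: xxx
d(q0, x) = q1
d(q1, x) = q0
d(q0, x) = q1


q0 -> q1 -> q0 -> q1


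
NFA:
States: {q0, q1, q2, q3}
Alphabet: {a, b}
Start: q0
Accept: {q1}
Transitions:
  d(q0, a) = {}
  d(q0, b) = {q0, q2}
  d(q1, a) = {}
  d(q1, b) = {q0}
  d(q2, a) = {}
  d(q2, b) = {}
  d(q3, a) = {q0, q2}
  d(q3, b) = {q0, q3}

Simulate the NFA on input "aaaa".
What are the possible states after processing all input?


Start: {q0}
  --a--> {}
  --a--> {}
  --a--> {}
  --a--> {}

{} (empty set, no valid transitions)


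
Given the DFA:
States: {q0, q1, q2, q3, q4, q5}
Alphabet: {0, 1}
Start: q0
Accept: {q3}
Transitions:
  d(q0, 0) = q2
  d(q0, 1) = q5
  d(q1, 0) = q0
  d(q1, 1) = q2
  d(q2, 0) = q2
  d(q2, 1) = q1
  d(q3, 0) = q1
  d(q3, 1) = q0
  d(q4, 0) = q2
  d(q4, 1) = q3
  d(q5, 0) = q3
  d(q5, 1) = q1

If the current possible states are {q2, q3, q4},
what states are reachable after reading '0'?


Apply transition on '0' from each current state:
  d(q2, 0) = q2
  d(q3, 0) = q1
  d(q4, 0) = q2

{q1, q2}


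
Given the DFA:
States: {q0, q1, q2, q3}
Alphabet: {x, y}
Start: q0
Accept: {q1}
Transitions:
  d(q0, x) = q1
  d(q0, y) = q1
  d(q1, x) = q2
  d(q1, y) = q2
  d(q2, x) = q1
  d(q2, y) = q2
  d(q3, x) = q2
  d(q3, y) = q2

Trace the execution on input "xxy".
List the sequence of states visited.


Input: xxy
d(q0, x) = q1
d(q1, x) = q2
d(q2, y) = q2


q0 -> q1 -> q2 -> q2


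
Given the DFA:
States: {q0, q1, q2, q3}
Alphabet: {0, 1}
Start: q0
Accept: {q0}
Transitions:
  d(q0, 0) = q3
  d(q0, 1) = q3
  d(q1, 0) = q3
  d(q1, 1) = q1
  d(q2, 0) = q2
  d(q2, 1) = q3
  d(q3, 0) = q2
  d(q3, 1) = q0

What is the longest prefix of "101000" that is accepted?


Run the DFA, marking each prefix where the state is accepting:
  "" -> q0 [accept]
  "1" -> q3 [reject]
  "10" -> q2 [reject]
  "101" -> q3 [reject]
  "1010" -> q2 [reject]
  "10100" -> q2 [reject]
  "101000" -> q2 [reject]

""


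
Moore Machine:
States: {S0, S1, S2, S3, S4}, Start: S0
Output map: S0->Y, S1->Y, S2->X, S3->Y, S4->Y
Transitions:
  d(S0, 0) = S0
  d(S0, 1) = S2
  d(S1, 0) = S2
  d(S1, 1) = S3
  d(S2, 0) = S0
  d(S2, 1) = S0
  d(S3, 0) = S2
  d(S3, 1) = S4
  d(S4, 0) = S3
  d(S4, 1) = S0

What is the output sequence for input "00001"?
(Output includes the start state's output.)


Start: S0 (output Y)
  --0--> S0 (output Y)
  --0--> S0 (output Y)
  --0--> S0 (output Y)
  --0--> S0 (output Y)
  --1--> S2 (output X)

"YYYYYX"


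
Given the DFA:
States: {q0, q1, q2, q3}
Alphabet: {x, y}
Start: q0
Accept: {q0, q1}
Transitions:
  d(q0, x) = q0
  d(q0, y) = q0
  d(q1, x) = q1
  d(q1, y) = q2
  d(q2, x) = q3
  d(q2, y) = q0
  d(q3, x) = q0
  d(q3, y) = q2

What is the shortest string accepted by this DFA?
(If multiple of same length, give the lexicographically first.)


BFS by string length (lex-first path to each state shown):
  len 0: q0<-""
Found accept state at length 0.

"" (empty string)


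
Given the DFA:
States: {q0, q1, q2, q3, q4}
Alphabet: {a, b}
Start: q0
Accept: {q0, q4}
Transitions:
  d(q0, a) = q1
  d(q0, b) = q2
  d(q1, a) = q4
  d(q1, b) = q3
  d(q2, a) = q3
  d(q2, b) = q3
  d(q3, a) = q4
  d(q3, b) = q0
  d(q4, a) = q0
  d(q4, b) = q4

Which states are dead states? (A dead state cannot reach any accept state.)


Forward reachability from each state:
  q0 -> reaches accept state q0 (live)
  q1 -> reaches accept state q0 (live)
  q2 -> reaches accept state q0 (live)
  q3 -> reaches accept state q0 (live)
  q4 -> reaches accept state q0 (live)

None (all states can reach an accept state)


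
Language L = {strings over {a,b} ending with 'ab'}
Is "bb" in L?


last two symbols = 'bb'

No, "bb" is not in L


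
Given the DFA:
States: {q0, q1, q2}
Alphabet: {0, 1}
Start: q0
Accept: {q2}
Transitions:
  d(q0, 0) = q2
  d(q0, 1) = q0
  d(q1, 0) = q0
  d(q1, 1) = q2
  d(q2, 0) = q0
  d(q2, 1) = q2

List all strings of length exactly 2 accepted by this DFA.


All strings of length 2: 4 total
Accepted: 2

"01", "10"


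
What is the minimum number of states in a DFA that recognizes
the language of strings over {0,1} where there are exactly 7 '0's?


States: count = 0, 1, ..., 7 (that's 8 states), plus a dead state for count > 7.
Total: 8 + 1 = 9. Accept = count-7 state.

9


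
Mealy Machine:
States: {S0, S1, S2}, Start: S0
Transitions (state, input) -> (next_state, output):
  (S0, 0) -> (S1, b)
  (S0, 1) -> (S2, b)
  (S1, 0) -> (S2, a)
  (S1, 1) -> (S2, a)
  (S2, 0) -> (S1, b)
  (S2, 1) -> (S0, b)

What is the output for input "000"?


Step-by-step:
  (S0, 0) -> (S1, b)
  (S1, 0) -> (S2, a)
  (S2, 0) -> (S1, b)

"bab"


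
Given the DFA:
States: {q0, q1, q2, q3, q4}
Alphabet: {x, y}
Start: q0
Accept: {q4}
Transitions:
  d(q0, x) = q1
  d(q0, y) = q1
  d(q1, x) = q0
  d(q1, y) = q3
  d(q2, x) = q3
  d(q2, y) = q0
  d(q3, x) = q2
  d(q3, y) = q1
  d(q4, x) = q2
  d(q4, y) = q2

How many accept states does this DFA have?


Accept states listed: {q4}
Counting: q4(1)

1


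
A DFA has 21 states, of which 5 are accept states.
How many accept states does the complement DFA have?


Complement swaps accept and non-accept states.
21 - 5 = 16

16


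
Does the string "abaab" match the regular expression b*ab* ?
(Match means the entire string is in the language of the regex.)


|string| = 5; first = 'a'; last = 'b'

No, "abaab" does not match b*ab*


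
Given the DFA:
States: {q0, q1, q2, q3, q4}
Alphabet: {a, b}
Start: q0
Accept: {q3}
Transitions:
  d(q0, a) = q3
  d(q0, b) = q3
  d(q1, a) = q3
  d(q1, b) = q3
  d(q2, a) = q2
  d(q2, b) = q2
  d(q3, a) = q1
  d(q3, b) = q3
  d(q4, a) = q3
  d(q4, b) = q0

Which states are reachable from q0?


BFS from q0:
  layer 0: {q0}
  layer 1: {q3}
  layer 2: {q1}

{q0, q1, q3}


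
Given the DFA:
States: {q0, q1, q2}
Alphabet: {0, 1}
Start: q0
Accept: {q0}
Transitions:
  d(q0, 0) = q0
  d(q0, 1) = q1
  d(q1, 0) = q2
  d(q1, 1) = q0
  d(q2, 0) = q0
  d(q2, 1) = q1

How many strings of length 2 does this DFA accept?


Enumerating all length-2 strings:
  "00" -> q0 [accept]
  "01" -> q1 [reject]
  "10" -> q2 [reject]
  "11" -> q0 [accept]

2 out of 4


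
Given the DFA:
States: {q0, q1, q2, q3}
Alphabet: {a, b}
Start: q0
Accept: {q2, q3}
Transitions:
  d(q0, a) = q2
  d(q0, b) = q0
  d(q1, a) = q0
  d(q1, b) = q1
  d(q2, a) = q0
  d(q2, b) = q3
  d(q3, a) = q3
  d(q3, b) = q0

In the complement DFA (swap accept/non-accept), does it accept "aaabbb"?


Trace: q0 -> q2 -> q0 -> q2 -> q3 -> q0 -> q0
Final: q0
Original accept: {q2, q3}
Complement: q0 is not in original accept

Yes, complement accepts (original rejects)


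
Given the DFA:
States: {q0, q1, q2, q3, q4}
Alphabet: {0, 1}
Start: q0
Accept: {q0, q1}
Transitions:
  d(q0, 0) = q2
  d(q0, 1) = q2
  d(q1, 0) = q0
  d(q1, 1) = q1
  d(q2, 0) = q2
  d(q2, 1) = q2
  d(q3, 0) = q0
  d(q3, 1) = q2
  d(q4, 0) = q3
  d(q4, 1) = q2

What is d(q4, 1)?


Looking up transition d(q4, 1)

q2


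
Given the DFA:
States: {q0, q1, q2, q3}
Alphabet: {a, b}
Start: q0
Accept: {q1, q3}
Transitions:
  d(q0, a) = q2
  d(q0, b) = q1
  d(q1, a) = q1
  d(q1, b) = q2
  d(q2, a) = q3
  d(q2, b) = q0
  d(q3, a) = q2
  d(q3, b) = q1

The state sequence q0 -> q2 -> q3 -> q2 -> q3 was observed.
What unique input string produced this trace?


Trace back each transition to find the symbol:
  q0 --[a]--> q2
  q2 --[a]--> q3
  q3 --[a]--> q2
  q2 --[a]--> q3

"aaaa"


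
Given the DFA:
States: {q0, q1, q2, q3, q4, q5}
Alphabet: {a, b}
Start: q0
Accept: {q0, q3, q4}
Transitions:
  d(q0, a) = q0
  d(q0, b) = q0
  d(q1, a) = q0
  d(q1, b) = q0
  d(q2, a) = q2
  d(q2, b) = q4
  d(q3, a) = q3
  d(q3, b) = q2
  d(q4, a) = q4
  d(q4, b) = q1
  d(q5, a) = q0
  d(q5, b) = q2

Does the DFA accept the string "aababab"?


Trace: q0 -> q0 -> q0 -> q0 -> q0 -> q0 -> q0 -> q0
Final state: q0
Accept states: {q0, q3, q4}

Yes, accepted (final state q0 is an accept state)


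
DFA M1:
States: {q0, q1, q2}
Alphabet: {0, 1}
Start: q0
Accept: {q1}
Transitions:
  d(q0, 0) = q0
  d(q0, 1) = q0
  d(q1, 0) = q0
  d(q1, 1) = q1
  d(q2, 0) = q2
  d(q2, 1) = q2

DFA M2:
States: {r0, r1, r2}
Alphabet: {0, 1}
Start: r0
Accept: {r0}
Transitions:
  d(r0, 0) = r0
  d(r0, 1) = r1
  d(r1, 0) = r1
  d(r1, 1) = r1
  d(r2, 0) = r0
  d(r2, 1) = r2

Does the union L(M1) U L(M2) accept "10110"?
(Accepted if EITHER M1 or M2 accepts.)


M1: final=q0 accepted=False
M2: final=r1 accepted=False

No, union rejects (neither accepts)


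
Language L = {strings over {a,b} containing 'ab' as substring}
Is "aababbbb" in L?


'ab' occurs at index 1

Yes, "aababbbb" is in L


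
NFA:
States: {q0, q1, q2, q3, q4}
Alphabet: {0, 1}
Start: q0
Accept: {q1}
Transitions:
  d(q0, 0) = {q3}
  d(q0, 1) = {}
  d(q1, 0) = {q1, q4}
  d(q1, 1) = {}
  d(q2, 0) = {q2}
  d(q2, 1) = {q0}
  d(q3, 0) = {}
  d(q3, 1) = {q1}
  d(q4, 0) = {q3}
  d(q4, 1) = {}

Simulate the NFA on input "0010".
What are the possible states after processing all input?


Start: {q0}
  --0--> {q3}
  --0--> {}
  --1--> {}
  --0--> {}

{} (empty set, no valid transitions)


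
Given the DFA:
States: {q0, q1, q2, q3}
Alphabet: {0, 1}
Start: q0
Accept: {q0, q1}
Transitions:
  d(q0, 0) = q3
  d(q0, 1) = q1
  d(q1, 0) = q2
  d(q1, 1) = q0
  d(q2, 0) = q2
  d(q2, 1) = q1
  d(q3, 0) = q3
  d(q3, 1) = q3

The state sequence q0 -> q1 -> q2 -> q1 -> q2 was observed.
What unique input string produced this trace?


Trace back each transition to find the symbol:
  q0 --[1]--> q1
  q1 --[0]--> q2
  q2 --[1]--> q1
  q1 --[0]--> q2

"1010"


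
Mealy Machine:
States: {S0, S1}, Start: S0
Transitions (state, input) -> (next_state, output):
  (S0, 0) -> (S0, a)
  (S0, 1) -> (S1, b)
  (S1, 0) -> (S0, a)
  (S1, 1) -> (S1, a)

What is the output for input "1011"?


Step-by-step:
  (S0, 1) -> (S1, b)
  (S1, 0) -> (S0, a)
  (S0, 1) -> (S1, b)
  (S1, 1) -> (S1, a)

"baba"


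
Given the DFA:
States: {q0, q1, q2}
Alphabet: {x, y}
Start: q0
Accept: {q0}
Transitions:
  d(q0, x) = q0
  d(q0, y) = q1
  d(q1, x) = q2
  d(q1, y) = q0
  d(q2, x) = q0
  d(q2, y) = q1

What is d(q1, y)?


Looking up transition d(q1, y)

q0


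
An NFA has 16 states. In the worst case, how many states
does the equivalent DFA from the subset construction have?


Subset construction: one DFA state per subset of NFA states.
2^16 = 65536

65536


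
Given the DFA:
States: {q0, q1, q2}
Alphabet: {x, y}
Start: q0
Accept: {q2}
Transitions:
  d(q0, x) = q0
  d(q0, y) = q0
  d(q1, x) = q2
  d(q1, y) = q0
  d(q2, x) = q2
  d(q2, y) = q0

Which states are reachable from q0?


BFS from q0:
  layer 0: {q0}

{q0}


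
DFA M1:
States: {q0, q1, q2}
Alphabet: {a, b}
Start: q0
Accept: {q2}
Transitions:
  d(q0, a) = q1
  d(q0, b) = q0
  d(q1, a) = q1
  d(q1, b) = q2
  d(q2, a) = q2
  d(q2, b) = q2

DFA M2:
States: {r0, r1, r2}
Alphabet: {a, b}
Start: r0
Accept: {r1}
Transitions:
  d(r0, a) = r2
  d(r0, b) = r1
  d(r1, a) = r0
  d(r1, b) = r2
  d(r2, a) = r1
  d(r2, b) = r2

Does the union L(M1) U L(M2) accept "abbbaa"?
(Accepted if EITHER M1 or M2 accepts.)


M1: final=q2 accepted=True
M2: final=r0 accepted=False

Yes, union accepts


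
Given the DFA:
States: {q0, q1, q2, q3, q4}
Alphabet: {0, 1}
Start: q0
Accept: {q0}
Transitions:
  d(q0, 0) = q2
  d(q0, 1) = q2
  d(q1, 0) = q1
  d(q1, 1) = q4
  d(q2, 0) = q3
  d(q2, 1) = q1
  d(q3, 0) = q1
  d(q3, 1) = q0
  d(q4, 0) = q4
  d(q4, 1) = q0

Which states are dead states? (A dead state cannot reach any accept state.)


Forward reachability from each state:
  q0 -> reaches accept state q0 (live)
  q1 -> reaches accept state q0 (live)
  q2 -> reaches accept state q0 (live)
  q3 -> reaches accept state q0 (live)
  q4 -> reaches accept state q0 (live)

None (all states can reach an accept state)


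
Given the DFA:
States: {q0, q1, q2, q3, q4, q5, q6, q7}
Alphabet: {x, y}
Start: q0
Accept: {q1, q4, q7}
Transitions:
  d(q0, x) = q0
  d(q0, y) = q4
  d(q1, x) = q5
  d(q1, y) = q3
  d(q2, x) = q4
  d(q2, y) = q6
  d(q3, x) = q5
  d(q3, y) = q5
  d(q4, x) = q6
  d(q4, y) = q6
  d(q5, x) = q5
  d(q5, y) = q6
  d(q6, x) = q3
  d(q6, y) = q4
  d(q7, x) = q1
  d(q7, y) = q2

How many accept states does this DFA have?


Accept states listed: {q1, q4, q7}
Counting: q1(1) q4(2) q7(3)

3


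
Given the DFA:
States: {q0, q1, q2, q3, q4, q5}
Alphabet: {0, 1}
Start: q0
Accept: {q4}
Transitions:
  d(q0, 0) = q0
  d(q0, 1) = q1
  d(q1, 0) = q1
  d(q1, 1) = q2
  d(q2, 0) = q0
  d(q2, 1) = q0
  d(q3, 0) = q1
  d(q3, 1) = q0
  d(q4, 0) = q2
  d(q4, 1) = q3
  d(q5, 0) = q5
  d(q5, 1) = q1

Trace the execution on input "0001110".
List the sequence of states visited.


Input: 0001110
d(q0, 0) = q0
d(q0, 0) = q0
d(q0, 0) = q0
d(q0, 1) = q1
d(q1, 1) = q2
d(q2, 1) = q0
d(q0, 0) = q0


q0 -> q0 -> q0 -> q0 -> q1 -> q2 -> q0 -> q0


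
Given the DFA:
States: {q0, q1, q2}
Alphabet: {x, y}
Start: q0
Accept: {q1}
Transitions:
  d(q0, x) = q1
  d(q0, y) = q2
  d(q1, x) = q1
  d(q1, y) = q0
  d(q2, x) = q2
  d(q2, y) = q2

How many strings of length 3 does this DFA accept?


Enumerating all length-3 strings:
  "xxx" -> q1 [accept]
  "xxy" -> q0 [reject]
  "xyx" -> q1 [accept]
  "xyy" -> q2 [reject]
  "yxx" -> q2 [reject]
  "yxy" -> q2 [reject]
  "yyx" -> q2 [reject]
  "yyy" -> q2 [reject]

2 out of 8


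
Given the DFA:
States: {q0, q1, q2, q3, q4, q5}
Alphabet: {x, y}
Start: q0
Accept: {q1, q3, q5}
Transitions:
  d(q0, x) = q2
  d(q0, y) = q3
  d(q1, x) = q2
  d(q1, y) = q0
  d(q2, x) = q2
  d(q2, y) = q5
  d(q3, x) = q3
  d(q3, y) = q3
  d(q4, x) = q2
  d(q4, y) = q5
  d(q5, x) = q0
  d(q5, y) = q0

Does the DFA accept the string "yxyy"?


Trace: q0 -> q3 -> q3 -> q3 -> q3
Final state: q3
Accept states: {q1, q3, q5}

Yes, accepted (final state q3 is an accept state)


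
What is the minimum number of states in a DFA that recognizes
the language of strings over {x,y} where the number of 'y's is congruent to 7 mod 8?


States track (count of 'y') mod 8.
Need 8 states: one per remainder 0..7; accept = remainder 7.

8


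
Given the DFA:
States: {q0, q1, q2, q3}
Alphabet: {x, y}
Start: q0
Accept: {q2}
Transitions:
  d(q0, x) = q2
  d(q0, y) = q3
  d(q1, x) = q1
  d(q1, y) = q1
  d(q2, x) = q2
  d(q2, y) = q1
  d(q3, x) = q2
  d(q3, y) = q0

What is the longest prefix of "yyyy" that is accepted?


Run the DFA, marking each prefix where the state is accepting:
  "" -> q0 [reject]
  "y" -> q3 [reject]
  "yy" -> q0 [reject]
  "yyy" -> q3 [reject]
  "yyyy" -> q0 [reject]

No prefix is accepted


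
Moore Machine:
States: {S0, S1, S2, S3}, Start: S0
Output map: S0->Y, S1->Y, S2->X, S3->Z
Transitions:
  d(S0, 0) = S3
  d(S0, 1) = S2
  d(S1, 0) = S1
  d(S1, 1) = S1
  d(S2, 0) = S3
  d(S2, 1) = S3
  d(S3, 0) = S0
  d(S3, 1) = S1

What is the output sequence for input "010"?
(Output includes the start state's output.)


Start: S0 (output Y)
  --0--> S3 (output Z)
  --1--> S1 (output Y)
  --0--> S1 (output Y)

"YZYY"


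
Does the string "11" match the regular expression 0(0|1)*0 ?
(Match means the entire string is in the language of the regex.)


|string| = 2; first = '1'; last = '1'

No, "11" does not match 0(0|1)*0


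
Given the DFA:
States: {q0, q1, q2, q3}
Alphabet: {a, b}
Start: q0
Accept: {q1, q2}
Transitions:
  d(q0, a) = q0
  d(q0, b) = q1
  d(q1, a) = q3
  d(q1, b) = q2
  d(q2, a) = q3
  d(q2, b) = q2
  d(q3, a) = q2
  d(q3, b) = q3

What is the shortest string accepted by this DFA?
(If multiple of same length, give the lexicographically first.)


BFS by string length (lex-first path to each state shown):
  len 0: q0<-""
  len 1: q0<-"a", q1<-"b"
Found accept state at length 1.

"b"


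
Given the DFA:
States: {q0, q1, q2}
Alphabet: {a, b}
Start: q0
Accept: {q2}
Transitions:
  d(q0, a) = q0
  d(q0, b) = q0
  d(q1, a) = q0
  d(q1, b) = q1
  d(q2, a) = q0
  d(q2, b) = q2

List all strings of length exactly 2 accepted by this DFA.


All strings of length 2: 4 total
Accepted: 0

None


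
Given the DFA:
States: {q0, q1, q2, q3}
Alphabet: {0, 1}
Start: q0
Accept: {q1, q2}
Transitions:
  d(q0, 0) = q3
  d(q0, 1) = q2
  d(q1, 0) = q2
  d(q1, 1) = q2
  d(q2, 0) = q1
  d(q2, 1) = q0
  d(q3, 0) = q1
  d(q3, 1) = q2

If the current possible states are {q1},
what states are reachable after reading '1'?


Apply transition on '1' from each current state:
  d(q1, 1) = q2

{q2}


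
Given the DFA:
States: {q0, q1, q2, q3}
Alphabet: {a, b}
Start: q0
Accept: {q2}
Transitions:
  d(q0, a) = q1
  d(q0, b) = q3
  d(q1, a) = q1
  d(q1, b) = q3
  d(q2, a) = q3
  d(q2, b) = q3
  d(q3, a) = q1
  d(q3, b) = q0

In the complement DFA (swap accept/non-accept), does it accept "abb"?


Trace: q0 -> q1 -> q3 -> q0
Final: q0
Original accept: {q2}
Complement: q0 is not in original accept

Yes, complement accepts (original rejects)


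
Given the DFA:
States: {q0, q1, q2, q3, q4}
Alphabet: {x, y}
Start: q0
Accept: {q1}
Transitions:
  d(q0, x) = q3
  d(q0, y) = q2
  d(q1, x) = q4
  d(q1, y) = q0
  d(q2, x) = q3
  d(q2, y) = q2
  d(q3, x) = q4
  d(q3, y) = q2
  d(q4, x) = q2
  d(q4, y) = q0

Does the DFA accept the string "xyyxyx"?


Trace: q0 -> q3 -> q2 -> q2 -> q3 -> q2 -> q3
Final state: q3
Accept states: {q1}

No, rejected (final state q3 is not an accept state)


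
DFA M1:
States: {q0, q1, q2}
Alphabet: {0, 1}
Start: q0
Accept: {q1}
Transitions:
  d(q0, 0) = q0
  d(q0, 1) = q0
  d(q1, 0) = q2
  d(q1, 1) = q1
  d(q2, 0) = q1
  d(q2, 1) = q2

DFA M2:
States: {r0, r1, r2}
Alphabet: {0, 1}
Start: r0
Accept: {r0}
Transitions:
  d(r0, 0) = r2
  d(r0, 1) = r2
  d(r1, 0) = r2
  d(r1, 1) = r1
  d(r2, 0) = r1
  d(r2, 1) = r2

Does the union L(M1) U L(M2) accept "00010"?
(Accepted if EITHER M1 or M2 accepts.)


M1: final=q0 accepted=False
M2: final=r1 accepted=False

No, union rejects (neither accepts)


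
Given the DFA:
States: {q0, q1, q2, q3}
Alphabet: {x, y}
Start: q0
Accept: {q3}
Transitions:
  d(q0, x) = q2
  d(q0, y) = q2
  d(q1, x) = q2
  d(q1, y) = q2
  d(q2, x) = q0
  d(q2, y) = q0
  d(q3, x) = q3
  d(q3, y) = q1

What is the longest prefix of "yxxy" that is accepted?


Run the DFA, marking each prefix where the state is accepting:
  "" -> q0 [reject]
  "y" -> q2 [reject]
  "yx" -> q0 [reject]
  "yxx" -> q2 [reject]
  "yxxy" -> q0 [reject]

No prefix is accepted


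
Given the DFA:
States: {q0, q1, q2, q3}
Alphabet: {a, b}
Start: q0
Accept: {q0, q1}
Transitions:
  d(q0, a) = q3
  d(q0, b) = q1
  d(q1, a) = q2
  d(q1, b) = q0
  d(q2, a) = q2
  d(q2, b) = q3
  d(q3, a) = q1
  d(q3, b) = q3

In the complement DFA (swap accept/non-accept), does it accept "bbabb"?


Trace: q0 -> q1 -> q0 -> q3 -> q3 -> q3
Final: q3
Original accept: {q0, q1}
Complement: q3 is not in original accept

Yes, complement accepts (original rejects)


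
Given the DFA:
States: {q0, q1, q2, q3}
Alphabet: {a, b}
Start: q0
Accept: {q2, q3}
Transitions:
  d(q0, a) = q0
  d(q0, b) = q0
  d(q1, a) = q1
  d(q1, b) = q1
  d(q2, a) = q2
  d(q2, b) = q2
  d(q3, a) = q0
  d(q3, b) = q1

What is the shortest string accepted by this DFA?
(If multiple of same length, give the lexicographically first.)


BFS by string length (lex-first path to each state shown):
  len 0: q0<-""
  len 1: q0<-"a"
  len 2: q0<-"aa"
  len 3: q0<-"aaa"
  len 4: q0<-"aaaa"
  len 5: q0<-"aaaaa"
  len 6: q0<-"aaaaaa"
  len 7: q0<-"aaaaaaa"
  len 8: q0<-"aaaaaaaa"

No string accepted (empty language)


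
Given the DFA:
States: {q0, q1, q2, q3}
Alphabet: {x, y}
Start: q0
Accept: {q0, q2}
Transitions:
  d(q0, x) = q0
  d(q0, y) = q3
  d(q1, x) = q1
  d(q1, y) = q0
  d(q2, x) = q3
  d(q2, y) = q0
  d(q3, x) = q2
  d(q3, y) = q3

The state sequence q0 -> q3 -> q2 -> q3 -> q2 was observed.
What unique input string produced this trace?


Trace back each transition to find the symbol:
  q0 --[y]--> q3
  q3 --[x]--> q2
  q2 --[x]--> q3
  q3 --[x]--> q2

"yxxx"


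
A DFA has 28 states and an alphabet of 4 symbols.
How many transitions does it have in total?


Each state has exactly one transition per symbol.
28 * 4 = 112

112


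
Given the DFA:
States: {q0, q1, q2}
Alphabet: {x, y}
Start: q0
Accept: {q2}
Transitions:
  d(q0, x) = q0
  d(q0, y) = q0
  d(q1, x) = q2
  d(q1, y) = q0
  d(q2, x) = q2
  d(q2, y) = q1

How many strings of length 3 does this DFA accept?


Enumerating all length-3 strings:
  "xxx" -> q0 [reject]
  "xxy" -> q0 [reject]
  "xyx" -> q0 [reject]
  "xyy" -> q0 [reject]
  "yxx" -> q0 [reject]
  "yxy" -> q0 [reject]
  "yyx" -> q0 [reject]
  "yyy" -> q0 [reject]

0 out of 8


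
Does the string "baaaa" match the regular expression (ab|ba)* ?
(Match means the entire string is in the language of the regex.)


|string| = 5; first = 'b'; last = 'a'

No, "baaaa" does not match (ab|ba)*


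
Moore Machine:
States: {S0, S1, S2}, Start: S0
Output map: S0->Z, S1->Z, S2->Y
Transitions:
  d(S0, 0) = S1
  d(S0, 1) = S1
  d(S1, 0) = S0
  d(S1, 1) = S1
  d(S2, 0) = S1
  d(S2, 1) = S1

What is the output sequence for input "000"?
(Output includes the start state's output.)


Start: S0 (output Z)
  --0--> S1 (output Z)
  --0--> S0 (output Z)
  --0--> S1 (output Z)

"ZZZZ"


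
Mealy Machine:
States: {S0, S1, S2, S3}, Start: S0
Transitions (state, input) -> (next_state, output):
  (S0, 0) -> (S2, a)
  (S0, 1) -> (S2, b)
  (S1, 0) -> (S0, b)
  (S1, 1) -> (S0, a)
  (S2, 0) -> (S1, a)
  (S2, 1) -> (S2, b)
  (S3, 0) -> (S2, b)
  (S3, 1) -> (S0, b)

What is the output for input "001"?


Step-by-step:
  (S0, 0) -> (S2, a)
  (S2, 0) -> (S1, a)
  (S1, 1) -> (S0, a)

"aaa"


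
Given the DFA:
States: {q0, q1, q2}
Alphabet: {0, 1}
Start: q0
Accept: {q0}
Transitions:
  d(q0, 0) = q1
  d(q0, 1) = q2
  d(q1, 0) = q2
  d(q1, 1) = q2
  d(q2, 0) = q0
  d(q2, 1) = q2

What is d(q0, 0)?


Looking up transition d(q0, 0)

q1


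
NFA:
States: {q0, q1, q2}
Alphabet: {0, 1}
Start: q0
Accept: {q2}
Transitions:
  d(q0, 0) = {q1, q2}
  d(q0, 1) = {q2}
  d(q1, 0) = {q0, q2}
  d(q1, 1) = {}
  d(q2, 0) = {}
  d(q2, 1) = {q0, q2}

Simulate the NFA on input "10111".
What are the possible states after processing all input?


Start: {q0}
  --1--> {q2}
  --0--> {}
  --1--> {}
  --1--> {}
  --1--> {}

{} (empty set, no valid transitions)


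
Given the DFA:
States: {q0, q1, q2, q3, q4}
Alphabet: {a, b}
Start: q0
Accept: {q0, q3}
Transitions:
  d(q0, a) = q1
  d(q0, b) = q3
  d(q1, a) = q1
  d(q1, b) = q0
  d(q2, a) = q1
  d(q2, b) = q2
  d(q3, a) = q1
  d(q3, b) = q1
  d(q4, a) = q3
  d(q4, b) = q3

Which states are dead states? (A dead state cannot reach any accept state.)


Forward reachability from each state:
  q0 -> reaches accept state q0 (live)
  q1 -> reaches accept state q0 (live)
  q2 -> reaches accept state q0 (live)
  q3 -> reaches accept state q0 (live)
  q4 -> reaches accept state q0 (live)

None (all states can reach an accept state)


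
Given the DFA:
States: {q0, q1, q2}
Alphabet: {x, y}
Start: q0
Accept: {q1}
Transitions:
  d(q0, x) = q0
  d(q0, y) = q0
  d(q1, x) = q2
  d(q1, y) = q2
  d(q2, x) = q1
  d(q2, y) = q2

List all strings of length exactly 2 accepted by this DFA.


All strings of length 2: 4 total
Accepted: 0

None


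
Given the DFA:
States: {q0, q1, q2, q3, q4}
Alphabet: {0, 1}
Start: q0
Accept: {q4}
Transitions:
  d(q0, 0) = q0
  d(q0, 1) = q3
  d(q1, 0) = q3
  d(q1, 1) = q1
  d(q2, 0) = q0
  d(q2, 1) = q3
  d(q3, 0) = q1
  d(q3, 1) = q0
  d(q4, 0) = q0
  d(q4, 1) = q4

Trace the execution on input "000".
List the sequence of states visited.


Input: 000
d(q0, 0) = q0
d(q0, 0) = q0
d(q0, 0) = q0


q0 -> q0 -> q0 -> q0


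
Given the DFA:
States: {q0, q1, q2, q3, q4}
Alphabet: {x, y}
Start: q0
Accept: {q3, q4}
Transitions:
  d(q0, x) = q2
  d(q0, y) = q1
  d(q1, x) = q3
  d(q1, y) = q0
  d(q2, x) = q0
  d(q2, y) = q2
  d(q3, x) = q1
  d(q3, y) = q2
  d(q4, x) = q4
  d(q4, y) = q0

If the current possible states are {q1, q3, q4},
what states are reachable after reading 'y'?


Apply transition on 'y' from each current state:
  d(q1, y) = q0
  d(q3, y) = q2
  d(q4, y) = q0

{q0, q2}


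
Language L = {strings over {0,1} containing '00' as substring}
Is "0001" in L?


'00' occurs at index 0

Yes, "0001" is in L


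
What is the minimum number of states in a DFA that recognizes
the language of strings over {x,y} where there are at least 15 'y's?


States: count = 0, 1, ..., 14, and a final '>= 15' state.
Total: 15 + 1 = 16. Accept = '>= 15' state.

16


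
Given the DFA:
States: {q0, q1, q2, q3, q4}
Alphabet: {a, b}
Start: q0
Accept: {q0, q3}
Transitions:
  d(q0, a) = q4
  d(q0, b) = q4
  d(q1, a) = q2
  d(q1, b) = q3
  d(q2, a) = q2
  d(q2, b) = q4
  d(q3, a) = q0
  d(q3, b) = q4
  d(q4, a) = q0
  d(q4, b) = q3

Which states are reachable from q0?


BFS from q0:
  layer 0: {q0}
  layer 1: {q4}
  layer 2: {q3}

{q0, q3, q4}


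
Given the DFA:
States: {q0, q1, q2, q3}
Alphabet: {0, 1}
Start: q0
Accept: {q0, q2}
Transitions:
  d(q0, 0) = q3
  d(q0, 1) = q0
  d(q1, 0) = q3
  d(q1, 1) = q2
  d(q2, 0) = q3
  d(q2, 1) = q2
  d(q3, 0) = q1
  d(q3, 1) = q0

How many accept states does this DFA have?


Accept states listed: {q0, q2}
Counting: q0(1) q2(2)

2


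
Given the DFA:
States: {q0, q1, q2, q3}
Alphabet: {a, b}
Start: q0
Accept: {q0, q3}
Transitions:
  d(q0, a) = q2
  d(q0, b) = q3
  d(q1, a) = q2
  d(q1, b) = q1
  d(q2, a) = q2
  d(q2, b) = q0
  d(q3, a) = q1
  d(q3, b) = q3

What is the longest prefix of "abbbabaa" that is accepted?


Run the DFA, marking each prefix where the state is accepting:
  "" -> q0 [accept]
  "a" -> q2 [reject]
  "ab" -> q0 [accept]
  "abb" -> q3 [accept]
  "abbb" -> q3 [accept]
  "abbba" -> q1 [reject]
  "abbbab" -> q1 [reject]
  "abbbaba" -> q2 [reject]
  "abbbabaa" -> q2 [reject]

"abbb"


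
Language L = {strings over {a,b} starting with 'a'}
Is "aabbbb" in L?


first symbol = 'a'

Yes, "aabbbb" is in L


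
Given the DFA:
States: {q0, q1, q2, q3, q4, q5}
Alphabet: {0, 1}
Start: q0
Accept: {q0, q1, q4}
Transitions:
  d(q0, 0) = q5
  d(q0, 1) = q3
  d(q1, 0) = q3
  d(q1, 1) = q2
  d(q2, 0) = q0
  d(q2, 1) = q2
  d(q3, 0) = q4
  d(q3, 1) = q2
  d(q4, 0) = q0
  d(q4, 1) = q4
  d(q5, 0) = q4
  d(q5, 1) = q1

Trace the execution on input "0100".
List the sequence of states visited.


Input: 0100
d(q0, 0) = q5
d(q5, 1) = q1
d(q1, 0) = q3
d(q3, 0) = q4


q0 -> q5 -> q1 -> q3 -> q4


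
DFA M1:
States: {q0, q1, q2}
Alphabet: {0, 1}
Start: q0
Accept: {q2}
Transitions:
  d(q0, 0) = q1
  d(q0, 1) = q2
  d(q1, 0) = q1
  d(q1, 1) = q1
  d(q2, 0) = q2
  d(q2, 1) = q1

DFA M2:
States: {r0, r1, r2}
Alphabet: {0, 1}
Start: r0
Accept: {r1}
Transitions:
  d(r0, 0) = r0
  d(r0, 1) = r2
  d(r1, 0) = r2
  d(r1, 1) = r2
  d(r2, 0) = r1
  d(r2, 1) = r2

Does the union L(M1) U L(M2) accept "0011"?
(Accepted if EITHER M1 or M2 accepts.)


M1: final=q1 accepted=False
M2: final=r2 accepted=False

No, union rejects (neither accepts)


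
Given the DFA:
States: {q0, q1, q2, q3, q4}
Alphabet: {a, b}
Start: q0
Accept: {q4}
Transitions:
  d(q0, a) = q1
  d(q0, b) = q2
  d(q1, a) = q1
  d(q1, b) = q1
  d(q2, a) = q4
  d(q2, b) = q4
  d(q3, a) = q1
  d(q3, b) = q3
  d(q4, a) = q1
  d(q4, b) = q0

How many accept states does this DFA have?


Accept states listed: {q4}
Counting: q4(1)

1


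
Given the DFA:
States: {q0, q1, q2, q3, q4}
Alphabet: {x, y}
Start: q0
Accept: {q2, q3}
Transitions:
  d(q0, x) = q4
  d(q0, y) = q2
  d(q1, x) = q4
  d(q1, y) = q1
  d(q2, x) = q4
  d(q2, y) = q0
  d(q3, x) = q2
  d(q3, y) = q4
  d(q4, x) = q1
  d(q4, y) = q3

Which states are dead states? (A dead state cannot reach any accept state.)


Forward reachability from each state:
  q0 -> reaches accept state q2 (live)
  q1 -> reaches accept state q2 (live)
  q2 -> reaches accept state q2 (live)
  q3 -> reaches accept state q2 (live)
  q4 -> reaches accept state q2 (live)

None (all states can reach an accept state)


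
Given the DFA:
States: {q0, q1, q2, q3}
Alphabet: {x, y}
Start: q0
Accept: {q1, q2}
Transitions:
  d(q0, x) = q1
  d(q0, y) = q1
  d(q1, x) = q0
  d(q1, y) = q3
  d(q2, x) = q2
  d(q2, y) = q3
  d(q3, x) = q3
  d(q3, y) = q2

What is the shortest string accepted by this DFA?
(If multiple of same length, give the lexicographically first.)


BFS by string length (lex-first path to each state shown):
  len 0: q0<-""
  len 1: q1<-"x"
Found accept state at length 1.

"x"


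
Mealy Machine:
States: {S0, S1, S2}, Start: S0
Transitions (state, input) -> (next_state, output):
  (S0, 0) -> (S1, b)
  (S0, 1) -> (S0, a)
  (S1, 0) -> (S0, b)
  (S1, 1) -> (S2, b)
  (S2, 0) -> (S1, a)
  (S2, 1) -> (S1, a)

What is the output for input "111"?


Step-by-step:
  (S0, 1) -> (S0, a)
  (S0, 1) -> (S0, a)
  (S0, 1) -> (S0, a)

"aaa"


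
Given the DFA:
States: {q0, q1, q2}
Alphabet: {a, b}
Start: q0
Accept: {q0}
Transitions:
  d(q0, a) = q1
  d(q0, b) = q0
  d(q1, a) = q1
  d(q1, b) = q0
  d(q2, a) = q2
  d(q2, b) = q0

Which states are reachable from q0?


BFS from q0:
  layer 0: {q0}
  layer 1: {q1}

{q0, q1}


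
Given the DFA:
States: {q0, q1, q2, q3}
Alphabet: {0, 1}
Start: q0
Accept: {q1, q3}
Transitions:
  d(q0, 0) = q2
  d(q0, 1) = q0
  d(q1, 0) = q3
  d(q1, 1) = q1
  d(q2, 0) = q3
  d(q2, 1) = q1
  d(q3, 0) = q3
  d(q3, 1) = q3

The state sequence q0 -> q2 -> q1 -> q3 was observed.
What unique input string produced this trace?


Trace back each transition to find the symbol:
  q0 --[0]--> q2
  q2 --[1]--> q1
  q1 --[0]--> q3

"010"


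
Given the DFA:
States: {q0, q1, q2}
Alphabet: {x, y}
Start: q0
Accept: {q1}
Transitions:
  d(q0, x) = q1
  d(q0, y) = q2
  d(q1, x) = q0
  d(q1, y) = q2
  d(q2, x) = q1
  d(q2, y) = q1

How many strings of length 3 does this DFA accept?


Enumerating all length-3 strings:
  "xxx" -> q1 [accept]
  "xxy" -> q2 [reject]
  "xyx" -> q1 [accept]
  "xyy" -> q1 [accept]
  "yxx" -> q0 [reject]
  "yxy" -> q2 [reject]
  "yyx" -> q0 [reject]
  "yyy" -> q2 [reject]

3 out of 8


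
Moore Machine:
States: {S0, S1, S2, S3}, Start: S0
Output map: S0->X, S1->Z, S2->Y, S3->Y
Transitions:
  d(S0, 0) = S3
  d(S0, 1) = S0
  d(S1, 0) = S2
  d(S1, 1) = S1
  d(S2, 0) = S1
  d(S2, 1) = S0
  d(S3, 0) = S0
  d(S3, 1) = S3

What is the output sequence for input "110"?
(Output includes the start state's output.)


Start: S0 (output X)
  --1--> S0 (output X)
  --1--> S0 (output X)
  --0--> S3 (output Y)

"XXXY"


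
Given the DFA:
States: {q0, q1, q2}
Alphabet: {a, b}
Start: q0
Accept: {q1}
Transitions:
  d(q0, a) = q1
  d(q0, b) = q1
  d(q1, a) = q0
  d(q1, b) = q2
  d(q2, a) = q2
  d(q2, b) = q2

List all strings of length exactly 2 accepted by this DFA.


All strings of length 2: 4 total
Accepted: 0

None


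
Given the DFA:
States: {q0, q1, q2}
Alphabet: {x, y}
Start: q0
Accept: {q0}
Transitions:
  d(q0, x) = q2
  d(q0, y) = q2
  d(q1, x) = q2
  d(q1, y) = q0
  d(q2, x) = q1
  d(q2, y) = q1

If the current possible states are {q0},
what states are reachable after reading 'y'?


Apply transition on 'y' from each current state:
  d(q0, y) = q2

{q2}


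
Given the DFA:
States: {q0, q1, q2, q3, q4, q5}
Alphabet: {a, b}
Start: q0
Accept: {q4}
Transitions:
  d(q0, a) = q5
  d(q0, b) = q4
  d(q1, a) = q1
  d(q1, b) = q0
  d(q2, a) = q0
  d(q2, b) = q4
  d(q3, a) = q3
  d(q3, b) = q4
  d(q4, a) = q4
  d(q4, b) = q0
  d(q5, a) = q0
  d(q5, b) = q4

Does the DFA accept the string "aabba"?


Trace: q0 -> q5 -> q0 -> q4 -> q0 -> q5
Final state: q5
Accept states: {q4}

No, rejected (final state q5 is not an accept state)


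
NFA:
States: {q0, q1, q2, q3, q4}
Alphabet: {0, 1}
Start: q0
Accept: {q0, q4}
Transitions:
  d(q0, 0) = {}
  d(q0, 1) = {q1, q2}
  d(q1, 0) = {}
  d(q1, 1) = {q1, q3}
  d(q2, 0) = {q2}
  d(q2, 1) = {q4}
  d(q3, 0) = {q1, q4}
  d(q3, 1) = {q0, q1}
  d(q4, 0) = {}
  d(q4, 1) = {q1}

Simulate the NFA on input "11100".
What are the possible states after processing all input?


Start: {q0}
  --1--> {q1, q2}
  --1--> {q1, q3, q4}
  --1--> {q0, q1, q3}
  --0--> {q1, q4}
  --0--> {}

{} (empty set, no valid transitions)


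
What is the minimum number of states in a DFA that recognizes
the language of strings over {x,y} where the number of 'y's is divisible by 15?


States track (count of 'y') mod 15.
Need 15 states: one per remainder 0..14; accept = remainder 0.

15


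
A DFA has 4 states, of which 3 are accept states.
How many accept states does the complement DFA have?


Complement swaps accept and non-accept states.
4 - 3 = 1

1


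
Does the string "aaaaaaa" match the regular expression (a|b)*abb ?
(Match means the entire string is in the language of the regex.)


|string| = 7; first = 'a'; last = 'a'

No, "aaaaaaa" does not match (a|b)*abb


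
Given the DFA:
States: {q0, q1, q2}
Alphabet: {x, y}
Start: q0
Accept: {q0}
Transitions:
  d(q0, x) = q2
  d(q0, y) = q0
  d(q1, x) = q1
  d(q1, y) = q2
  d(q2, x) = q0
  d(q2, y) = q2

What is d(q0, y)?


Looking up transition d(q0, y)

q0


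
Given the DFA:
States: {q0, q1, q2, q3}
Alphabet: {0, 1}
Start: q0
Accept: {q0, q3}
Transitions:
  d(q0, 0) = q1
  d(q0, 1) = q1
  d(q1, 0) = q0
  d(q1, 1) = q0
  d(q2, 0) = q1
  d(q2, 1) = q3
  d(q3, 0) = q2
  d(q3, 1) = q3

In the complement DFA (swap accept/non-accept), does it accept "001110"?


Trace: q0 -> q1 -> q0 -> q1 -> q0 -> q1 -> q0
Final: q0
Original accept: {q0, q3}
Complement: q0 is in original accept

No, complement rejects (original accepts)


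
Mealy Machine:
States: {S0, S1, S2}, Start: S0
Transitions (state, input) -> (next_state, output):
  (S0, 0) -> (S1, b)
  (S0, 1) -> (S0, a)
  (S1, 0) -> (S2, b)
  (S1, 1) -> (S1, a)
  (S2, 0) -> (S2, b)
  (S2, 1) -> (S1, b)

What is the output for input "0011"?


Step-by-step:
  (S0, 0) -> (S1, b)
  (S1, 0) -> (S2, b)
  (S2, 1) -> (S1, b)
  (S1, 1) -> (S1, a)

"bbba"


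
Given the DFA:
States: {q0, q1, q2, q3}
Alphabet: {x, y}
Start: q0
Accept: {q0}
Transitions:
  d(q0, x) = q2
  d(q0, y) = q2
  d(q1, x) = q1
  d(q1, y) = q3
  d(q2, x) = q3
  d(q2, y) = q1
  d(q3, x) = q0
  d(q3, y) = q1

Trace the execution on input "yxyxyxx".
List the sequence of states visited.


Input: yxyxyxx
d(q0, y) = q2
d(q2, x) = q3
d(q3, y) = q1
d(q1, x) = q1
d(q1, y) = q3
d(q3, x) = q0
d(q0, x) = q2


q0 -> q2 -> q3 -> q1 -> q1 -> q3 -> q0 -> q2


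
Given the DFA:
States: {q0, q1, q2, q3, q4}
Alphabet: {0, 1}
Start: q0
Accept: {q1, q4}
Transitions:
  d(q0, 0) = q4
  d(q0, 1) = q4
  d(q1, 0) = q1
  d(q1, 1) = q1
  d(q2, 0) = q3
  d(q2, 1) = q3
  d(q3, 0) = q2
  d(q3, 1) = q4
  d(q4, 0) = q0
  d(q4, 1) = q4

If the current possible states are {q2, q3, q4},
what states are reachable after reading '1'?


Apply transition on '1' from each current state:
  d(q2, 1) = q3
  d(q3, 1) = q4
  d(q4, 1) = q4

{q3, q4}


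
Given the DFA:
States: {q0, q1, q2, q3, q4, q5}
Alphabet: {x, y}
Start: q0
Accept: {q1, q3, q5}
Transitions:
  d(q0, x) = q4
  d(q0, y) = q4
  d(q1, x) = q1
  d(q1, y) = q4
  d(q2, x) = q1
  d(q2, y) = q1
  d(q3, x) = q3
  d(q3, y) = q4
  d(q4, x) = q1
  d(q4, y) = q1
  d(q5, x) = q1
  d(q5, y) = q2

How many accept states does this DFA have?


Accept states listed: {q1, q3, q5}
Counting: q1(1) q3(2) q5(3)

3


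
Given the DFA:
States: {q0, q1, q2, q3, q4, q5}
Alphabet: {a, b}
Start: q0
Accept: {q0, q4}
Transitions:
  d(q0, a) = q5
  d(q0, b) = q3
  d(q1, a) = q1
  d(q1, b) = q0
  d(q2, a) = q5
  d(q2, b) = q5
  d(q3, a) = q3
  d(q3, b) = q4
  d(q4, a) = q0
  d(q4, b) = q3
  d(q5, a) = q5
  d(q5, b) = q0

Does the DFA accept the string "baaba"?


Trace: q0 -> q3 -> q3 -> q3 -> q4 -> q0
Final state: q0
Accept states: {q0, q4}

Yes, accepted (final state q0 is an accept state)


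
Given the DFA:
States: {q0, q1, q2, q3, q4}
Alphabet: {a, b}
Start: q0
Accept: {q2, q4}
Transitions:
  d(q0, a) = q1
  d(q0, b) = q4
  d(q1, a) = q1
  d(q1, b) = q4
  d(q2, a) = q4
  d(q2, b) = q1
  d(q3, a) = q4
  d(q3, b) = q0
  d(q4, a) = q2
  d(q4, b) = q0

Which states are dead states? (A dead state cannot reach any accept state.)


Forward reachability from each state:
  q0 -> reaches accept state q2 (live)
  q1 -> reaches accept state q2 (live)
  q2 -> reaches accept state q2 (live)
  q3 -> reaches accept state q2 (live)
  q4 -> reaches accept state q2 (live)

None (all states can reach an accept state)


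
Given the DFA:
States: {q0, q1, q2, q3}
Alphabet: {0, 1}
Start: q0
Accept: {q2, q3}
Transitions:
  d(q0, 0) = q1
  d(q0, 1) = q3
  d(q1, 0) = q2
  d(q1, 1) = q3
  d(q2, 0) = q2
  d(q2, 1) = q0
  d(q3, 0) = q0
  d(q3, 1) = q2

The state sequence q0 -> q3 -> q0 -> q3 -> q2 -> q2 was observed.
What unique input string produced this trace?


Trace back each transition to find the symbol:
  q0 --[1]--> q3
  q3 --[0]--> q0
  q0 --[1]--> q3
  q3 --[1]--> q2
  q2 --[0]--> q2

"10110"
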